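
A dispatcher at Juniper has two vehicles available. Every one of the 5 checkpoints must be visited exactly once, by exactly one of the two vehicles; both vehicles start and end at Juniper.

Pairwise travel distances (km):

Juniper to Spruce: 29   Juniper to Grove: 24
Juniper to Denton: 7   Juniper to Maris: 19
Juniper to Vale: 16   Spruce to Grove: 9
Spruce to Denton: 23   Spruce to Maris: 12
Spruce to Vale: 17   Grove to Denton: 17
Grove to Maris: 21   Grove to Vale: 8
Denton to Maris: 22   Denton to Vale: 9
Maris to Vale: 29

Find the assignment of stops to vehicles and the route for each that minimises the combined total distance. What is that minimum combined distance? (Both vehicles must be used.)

Check every non-empty split of the stops between the two vehicles; for each half take its own optimal tour:
  {Spruce} + {Grove, Denton, Maris, Vale}: 58 + 64 = 122
  {Grove} + {Spruce, Denton, Maris, Vale}: 48 + 64 = 112
  {Spruce, Grove} + {Denton, Maris, Vale}: 62 + 64 = 126
  {Denton} + {Spruce, Grove, Maris, Vale}: 14 + 64 = 78
  {Spruce, Denton} + {Grove, Maris, Vale}: 59 + 64 = 123
  {Grove, Denton} + {Spruce, Maris, Vale}: 48 + 64 = 112
  … (15 splits in total)
Best: vehicle 1 Juniper → Denton → Juniper = 14; vehicle 2 Juniper → Maris → Spruce → Grove → Vale → Juniper = 64; combined 78.

Minimum combined distance: 78 km.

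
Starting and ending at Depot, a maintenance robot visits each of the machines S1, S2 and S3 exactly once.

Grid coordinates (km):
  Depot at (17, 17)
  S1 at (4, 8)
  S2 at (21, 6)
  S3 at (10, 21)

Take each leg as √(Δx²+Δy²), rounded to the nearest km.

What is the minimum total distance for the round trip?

With 3 stops there are 3!/2 = 3 distinct round trips (a route and its reverse cost the same).
Depot → S1 → S2 → S3 → Depot: 16+17+19+8 = 60
Depot → S1 → S3 → S2 → Depot: 16+14+19+12 = 61
Depot → S2 → S1 → S3 → Depot: 12+17+14+8 = 51
The minimum is 51.
One optimal route: Depot → S2 → S1 → S3 → Depot (or its reverse).

Minimum total distance: 51 km.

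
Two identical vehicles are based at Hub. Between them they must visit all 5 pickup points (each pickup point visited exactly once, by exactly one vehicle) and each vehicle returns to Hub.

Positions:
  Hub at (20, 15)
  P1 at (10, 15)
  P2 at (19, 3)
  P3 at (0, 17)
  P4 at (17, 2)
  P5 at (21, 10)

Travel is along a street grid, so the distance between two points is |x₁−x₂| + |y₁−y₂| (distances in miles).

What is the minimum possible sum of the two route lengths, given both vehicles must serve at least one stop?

Minimum combined distance: 78 miles.

Try each way of splitting the stops between the two vehicles (each non-empty) and, for each split, find the best tour for each vehicle:
  {P1} + {P2, P3, P4, P5}: 20 + 72 = 92
  {P2} + {P1, P3, P4, P5}: 26 + 72 = 98
  {P1, P2} + {P3, P4, P5}: 44 + 72 = 116
  {P3} + {P1, P2, P4, P5}: 44 + 48 = 92
  {P1, P3} + {P2, P4, P5}: 44 + 34 = 78
  {P2, P3} + {P1, P4, P5}: 68 + 48 = 116
  … (15 splits in total)
Best: vehicle 1 Hub → P1 → P3 → Hub = 44; vehicle 2 Hub → P2 → P4 → P5 → Hub = 34; combined 78.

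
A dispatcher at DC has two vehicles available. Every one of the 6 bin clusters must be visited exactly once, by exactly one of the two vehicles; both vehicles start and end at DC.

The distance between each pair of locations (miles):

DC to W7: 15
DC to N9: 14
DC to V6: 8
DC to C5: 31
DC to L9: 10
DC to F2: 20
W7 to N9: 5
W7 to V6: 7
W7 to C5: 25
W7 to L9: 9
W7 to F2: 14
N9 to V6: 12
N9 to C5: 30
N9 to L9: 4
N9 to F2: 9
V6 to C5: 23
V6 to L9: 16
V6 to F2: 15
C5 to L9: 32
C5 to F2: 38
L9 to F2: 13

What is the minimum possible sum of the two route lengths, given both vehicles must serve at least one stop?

109 miles — the smallest possible combined total.

Check every non-empty split of the stops between the two vehicles; for each half take its own optimal tour:
  {W7} + {N9, V6, C5, L9, F2}: 30 + 92 = 122
  {N9} + {W7, V6, C5, L9, F2}: 28 + 93 = 121
  {W7, N9} + {V6, C5, L9, F2}: 34 + 92 = 126
  {V6} + {W7, N9, C5, L9, F2}: 16 + 93 = 109
  {W7, V6} + {N9, C5, L9, F2}: 30 + 92 = 122
  {N9, V6} + {W7, C5, L9, F2}: 34 + 93 = 127
  … (31 splits in total)
Best: vehicle 1 DC → V6 → DC = 16; vehicle 2 DC → C5 → W7 → N9 → F2 → L9 → DC = 93; combined 109.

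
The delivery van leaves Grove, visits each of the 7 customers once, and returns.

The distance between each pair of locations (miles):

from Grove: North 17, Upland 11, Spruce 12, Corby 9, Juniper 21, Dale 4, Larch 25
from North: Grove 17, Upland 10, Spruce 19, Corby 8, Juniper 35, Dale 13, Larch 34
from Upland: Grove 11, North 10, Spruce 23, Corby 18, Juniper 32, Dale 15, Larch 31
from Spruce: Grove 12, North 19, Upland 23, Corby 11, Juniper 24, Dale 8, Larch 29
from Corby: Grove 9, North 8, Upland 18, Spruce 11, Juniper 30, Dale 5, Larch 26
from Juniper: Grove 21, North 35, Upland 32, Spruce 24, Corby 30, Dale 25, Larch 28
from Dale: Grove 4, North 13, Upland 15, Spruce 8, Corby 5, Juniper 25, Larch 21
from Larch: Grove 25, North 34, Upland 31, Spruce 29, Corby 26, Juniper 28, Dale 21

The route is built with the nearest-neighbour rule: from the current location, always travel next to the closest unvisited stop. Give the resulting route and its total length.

Total distance 127 miles via the nearest-neighbour route Grove → Dale → Corby → North → Upland → Spruce → Juniper → Larch → Grove.

Grove → [Dale:4 / Corby:9 / Upland:11 / Spruce:12 / North:17 / Juniper:21 / Larch:25] → Dale (4)
Dale → [Corby:5 / Spruce:8 / North:13 / Upland:15 / Larch:21 / Juniper:25] → Corby (5)
Corby → [North:8 / Spruce:11 / Upland:18 / Larch:26 / Juniper:30] → North (8)
North → [Upland:10 / Spruce:19 / Larch:34 / Juniper:35] → Upland (10)
Upland → [Spruce:23 / Larch:31 / Juniper:32] → Spruce (23)
Spruce → [Juniper:24 / Larch:29] → Juniper (24)
Juniper → [Larch:28] → Larch (28)
Return Larch→Grove: 25.
Total = 4 + 5 + 8 + 10 + 23 + 24 + 28 + 25 = 127.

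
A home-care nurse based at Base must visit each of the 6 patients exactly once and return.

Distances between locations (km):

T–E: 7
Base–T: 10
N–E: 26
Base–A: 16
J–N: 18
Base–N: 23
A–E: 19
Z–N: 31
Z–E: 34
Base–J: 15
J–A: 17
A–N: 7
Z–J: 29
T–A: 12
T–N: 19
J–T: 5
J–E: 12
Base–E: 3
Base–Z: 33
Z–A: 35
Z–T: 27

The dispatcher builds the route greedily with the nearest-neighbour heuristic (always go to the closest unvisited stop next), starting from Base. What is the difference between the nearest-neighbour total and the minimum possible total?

The nearest-neighbour route is 5 km longer than optimal.

Base: E=3, T=10, J=15, A=16, N=23, Z=33 ⇒ E
E: T=7, J=12, A=19, N=26, Z=34 ⇒ T
T: J=5, A=12, N=19, Z=27 ⇒ J
J: A=17, N=18, Z=29 ⇒ A
A: N=7, Z=35 ⇒ N
N: Z=31 ⇒ Z
NN route Base → E → T → J → A → N → Z → Base costs 103.
Optimal: Base → A → N → Z → J → T → E → Base costs 98 (by enumerating all 360 distinct tours).
Excess = 103 − 98 = 5.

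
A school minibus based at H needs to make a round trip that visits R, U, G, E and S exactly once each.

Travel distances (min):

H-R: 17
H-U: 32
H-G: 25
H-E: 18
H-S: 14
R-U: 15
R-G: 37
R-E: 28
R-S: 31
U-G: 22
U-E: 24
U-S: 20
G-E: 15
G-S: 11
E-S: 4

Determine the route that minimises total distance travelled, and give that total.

Shortest round trip = 87 min.

There are 60 distinct closed tours to check (reversals are equivalent).
H→R→U→G→E→S→H: 17+15+22+15+4+14 = 87
H→R→U→G→S→E→H: 17+15+22+11+4+18 = 87
H→R→U→E→G→S→H: 17+15+24+15+11+14 = 96
H→R→U→E→S→G→H: 17+15+24+4+11+25 = 96
H→R→U→S→G→E→H: 17+15+20+11+15+18 = 96
H→R→U→S→E→G→H: 17+15+20+4+15+25 = 96
H→R→G→U→E→S→H: 17+37+22+24+4+14 = 118
H→R→G→U→S→E→H: 17+37+22+20+4+18 = 118
H→R→G→E→U→S→H: 17+37+15+24+20+14 = 127
H→R→G→E→S→U→H: 17+37+15+4+20+32 = 125
H→R→G→S→U→E→H: 17+37+11+20+24+18 = 127
H→R→G→S→E→U→H: 17+37+11+4+24+32 = 125
H→R→E→U→G→S→H: 17+28+24+22+11+14 = 116
H→R→E→U→S→G→H: 17+28+24+20+11+25 = 125
… (46 more)
The minimum is 87.
One optimal route: H → R → U → G → E → S → H (or its reverse).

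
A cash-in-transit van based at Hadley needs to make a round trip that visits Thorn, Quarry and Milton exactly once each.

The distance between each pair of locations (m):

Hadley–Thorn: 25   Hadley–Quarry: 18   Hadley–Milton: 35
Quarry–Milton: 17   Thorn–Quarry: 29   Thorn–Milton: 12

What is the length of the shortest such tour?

With 3 stops there are 3!/2 = 3 distinct round trips (a route and its reverse cost the same).
Hadley-Thorn-Quarry-Milton-Hadley: 25+29+17+35 = 106
Hadley-Thorn-Milton-Quarry-Hadley: 25+12+17+18 = 72
Hadley-Quarry-Thorn-Milton-Hadley: 18+29+12+35 = 94
The minimum is 72.
One optimal route: Hadley → Thorn → Milton → Quarry → Hadley (or its reverse).

Shortest round trip = 72 m.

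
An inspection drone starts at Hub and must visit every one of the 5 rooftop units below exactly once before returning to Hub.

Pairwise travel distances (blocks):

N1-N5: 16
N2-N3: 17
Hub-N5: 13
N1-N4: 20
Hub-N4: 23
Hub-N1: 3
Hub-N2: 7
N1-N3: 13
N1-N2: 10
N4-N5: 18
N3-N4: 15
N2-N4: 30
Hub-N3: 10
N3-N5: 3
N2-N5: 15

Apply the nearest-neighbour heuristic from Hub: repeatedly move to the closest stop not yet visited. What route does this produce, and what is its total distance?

Nearest-neighbour total = 69 blocks; route Hub → N1 → N2 → N5 → N3 → N4 → Hub.

From Hub: distances to unvisited — N1=3, N2=7, N3=10, N5=13, N4=23. Nearest is N1 (3).
From N1: distances to unvisited — N2=10, N3=13, N5=16, N4=20. Nearest is N2 (10).
From N2: distances to unvisited — N5=15, N3=17, N4=30. Nearest is N5 (15).
From N5: distances to unvisited — N3=3, N4=18. Nearest is N3 (3).
From N3: distances to unvisited — N4=15. Nearest is N4 (15).
Return N4→Hub: 23.
Total = 3 + 10 + 15 + 3 + 15 + 23 = 69.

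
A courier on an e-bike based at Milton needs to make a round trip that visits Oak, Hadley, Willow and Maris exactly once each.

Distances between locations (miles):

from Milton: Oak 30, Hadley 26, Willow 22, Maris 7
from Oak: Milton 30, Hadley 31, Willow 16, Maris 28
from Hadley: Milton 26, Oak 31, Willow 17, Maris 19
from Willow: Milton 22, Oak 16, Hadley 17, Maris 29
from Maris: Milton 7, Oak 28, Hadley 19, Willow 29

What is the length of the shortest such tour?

With 4 stops there are 4!/2 = 12 distinct round trips (a route and its reverse cost the same).
Milton-Oak-Hadley-Willow-Maris-Milton: 30+31+17+29+7 = 114
Milton-Oak-Hadley-Maris-Willow-Milton: 30+31+19+29+22 = 131
Milton-Oak-Willow-Hadley-Maris-Milton: 30+16+17+19+7 = 89
Milton-Oak-Willow-Maris-Hadley-Milton: 30+16+29+19+26 = 120
Milton-Oak-Maris-Hadley-Willow-Milton: 30+28+19+17+22 = 116
Milton-Oak-Maris-Willow-Hadley-Milton: 30+28+29+17+26 = 130
Milton-Hadley-Oak-Willow-Maris-Milton: 26+31+16+29+7 = 109
Milton-Hadley-Oak-Maris-Willow-Milton: 26+31+28+29+22 = 136
Milton-Hadley-Willow-Oak-Maris-Milton: 26+17+16+28+7 = 94
Milton-Hadley-Maris-Oak-Willow-Milton: 26+19+28+16+22 = 111
Milton-Willow-Oak-Hadley-Maris-Milton: 22+16+31+19+7 = 95
Milton-Willow-Hadley-Oak-Maris-Milton: 22+17+31+28+7 = 105
The minimum is 89.
One optimal route: Milton → Oak → Willow → Hadley → Maris → Milton (or its reverse).

Shortest round trip = 89 miles.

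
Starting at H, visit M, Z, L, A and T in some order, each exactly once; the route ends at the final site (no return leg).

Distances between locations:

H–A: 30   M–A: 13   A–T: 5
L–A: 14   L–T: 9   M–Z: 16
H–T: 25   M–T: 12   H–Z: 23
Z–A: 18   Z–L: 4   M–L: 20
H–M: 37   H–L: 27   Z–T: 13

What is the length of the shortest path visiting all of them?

There are 5! = 120 possible orderings.
H→M→Z→L→A→T: 37+16+4+14+5 = 76
H→M→Z→L→T→A: 37+16+4+9+5 = 71
H→M→Z→A→L→T: 37+16+18+14+9 = 94
H→M→Z→A→T→L: 37+16+18+5+9 = 85
H→M→Z→T→L→A: 37+16+13+9+14 = 89
H→M→Z→T→A→L: 37+16+13+5+14 = 85
H→M→L→Z→A→T: 37+20+4+18+5 = 84
H→M→L→Z→T→A: 37+20+4+13+5 = 79
H→M→L→A→Z→T: 37+20+14+18+13 = 102
H→M→L→A→T→Z: 37+20+14+5+13 = 89
H→M→L→T→Z→A: 37+20+9+13+18 = 97
H→M→L→T→A→Z: 37+20+9+5+18 = 89
H→M→A→Z→L→T: 37+13+18+4+9 = 81
H→M→A→Z→T→L: 37+13+18+13+9 = 90
… (106 more)
H→Z→L→T→A→M: 23+4+9+5+13 = 54  ← best
The minimum is 54.
One shortest path: H → Z → L → T → A → M.

54 — the minimum one-way total.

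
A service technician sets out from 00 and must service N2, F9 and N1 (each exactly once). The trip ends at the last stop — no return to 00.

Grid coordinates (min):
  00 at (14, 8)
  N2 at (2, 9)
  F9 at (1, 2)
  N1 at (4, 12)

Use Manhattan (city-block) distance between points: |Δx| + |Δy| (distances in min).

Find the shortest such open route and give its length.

There are 3! = 6 possible orderings.
00→N2→F9→N1: 13+8+13 = 34
00→N2→N1→F9: 13+5+13 = 31
00→F9→N2→N1: 19+8+5 = 32
00→F9→N1→N2: 19+13+5 = 37
00→N1→N2→F9: 14+5+8 = 27
00→N1→F9→N2: 14+13+8 = 35
The minimum is 27.
One shortest path: 00 → N1 → N2 → F9.

27 min — the minimum one-way total.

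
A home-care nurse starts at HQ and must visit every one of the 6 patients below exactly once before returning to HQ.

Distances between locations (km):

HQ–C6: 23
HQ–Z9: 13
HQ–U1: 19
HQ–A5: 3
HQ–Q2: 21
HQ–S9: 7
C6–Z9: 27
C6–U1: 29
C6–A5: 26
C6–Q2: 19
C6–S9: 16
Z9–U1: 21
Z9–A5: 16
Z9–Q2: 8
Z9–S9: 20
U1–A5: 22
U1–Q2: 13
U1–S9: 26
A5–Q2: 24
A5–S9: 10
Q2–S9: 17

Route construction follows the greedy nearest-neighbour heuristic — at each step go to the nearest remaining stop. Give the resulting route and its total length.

At HQ the remaining stops are A5 3, S9 7, Z9 13, U1 19, Q2 21, C6 23; go to A5.
At A5 the remaining stops are S9 10, Z9 16, U1 22, Q2 24, C6 26; go to S9.
At S9 the remaining stops are C6 16, Q2 17, Z9 20, U1 26; go to C6.
At C6 the remaining stops are Q2 19, Z9 27, U1 29; go to Q2.
At Q2 the remaining stops are Z9 8, U1 13; go to Z9.
At Z9 the remaining stops are U1 21; go to U1.
Return U1→HQ: 19.
Total = 3 + 10 + 16 + 19 + 8 + 21 + 19 = 96.

96 km along HQ → A5 → S9 → C6 → Q2 → Z9 → U1 → HQ.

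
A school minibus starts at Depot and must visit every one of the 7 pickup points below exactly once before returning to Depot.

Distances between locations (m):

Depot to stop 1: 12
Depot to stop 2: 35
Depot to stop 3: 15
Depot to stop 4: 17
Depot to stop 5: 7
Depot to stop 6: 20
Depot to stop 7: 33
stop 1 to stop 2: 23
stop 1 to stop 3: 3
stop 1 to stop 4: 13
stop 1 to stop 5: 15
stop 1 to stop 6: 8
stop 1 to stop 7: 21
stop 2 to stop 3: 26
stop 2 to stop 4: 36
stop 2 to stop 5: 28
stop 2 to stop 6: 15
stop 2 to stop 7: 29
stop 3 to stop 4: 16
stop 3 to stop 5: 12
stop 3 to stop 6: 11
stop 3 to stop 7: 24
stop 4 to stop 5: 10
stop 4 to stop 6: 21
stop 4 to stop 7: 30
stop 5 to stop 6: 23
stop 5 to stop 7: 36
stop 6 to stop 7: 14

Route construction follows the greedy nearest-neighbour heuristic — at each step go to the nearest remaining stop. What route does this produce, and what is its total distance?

122 m along Depot → stop 5 → stop 4 → stop 1 → stop 3 → stop 6 → stop 7 → stop 2 → Depot.

Depot → [stop 5:7 / stop 1:12 / stop 3:15 / stop 4:17 / stop 6:20 / stop 7:33 / stop 2:35] → stop 5 (7)
stop 5 → [stop 4:10 / stop 3:12 / stop 1:15 / stop 6:23 / stop 2:28 / stop 7:36] → stop 4 (10)
stop 4 → [stop 1:13 / stop 3:16 / stop 6:21 / stop 7:30 / stop 2:36] → stop 1 (13)
stop 1 → [stop 3:3 / stop 6:8 / stop 7:21 / stop 2:23] → stop 3 (3)
stop 3 → [stop 6:11 / stop 7:24 / stop 2:26] → stop 6 (11)
stop 6 → [stop 7:14 / stop 2:15] → stop 7 (14)
stop 7 → [stop 2:29] → stop 2 (29)
Return stop 2→Depot: 35.
Total = 7 + 10 + 13 + 3 + 11 + 14 + 29 + 35 = 122.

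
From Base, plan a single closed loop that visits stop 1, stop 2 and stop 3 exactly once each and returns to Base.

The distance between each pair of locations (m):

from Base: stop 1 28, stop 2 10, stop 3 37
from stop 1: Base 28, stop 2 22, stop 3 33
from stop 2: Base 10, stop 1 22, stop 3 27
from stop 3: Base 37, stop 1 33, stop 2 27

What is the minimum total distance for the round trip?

Minimum total distance: 98 m.

Base - stop 1 - stop 2 - stop 3 - Base: 28+22+27+37 = 114
Base - stop 1 - stop 3 - stop 2 - Base: 28+33+27+10 = 98
Base - stop 2 - stop 1 - stop 3 - Base: 10+22+33+37 = 102
The minimum is 98.
One optimal route: Base → stop 1 → stop 3 → stop 2 → Base (or its reverse).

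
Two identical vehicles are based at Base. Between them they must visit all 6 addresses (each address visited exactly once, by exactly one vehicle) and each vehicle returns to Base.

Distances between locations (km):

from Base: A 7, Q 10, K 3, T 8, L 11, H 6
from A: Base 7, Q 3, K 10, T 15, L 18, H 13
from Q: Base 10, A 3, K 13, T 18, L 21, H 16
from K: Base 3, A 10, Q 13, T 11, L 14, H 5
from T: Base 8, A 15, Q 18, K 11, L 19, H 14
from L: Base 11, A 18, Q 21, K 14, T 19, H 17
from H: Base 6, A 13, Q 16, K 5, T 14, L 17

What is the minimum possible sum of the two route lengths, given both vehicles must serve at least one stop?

Minimum combined distance: 72 km.

Try each way of splitting the stops between the two vehicles (each non-empty) and, for each split, find the best tour for each vehicle:
  {A} + {Q, K, T, L, H}: 14 + 72 = 86
  {Q} + {A, K, T, L, H}: 20 + 66 = 86
  {A, Q} + {K, T, L, H}: 20 + 52 = 72
  {K} + {A, Q, T, L, H}: 6 + 70 = 76
  {A, K} + {Q, T, L, H}: 20 + 70 = 90
  {Q, K} + {A, T, L, H}: 26 + 64 = 90
  … (31 splits in total)
Best: vehicle 1 Base → A → Q → Base = 20; vehicle 2 Base → K → H → T → L → Base = 52; combined 72.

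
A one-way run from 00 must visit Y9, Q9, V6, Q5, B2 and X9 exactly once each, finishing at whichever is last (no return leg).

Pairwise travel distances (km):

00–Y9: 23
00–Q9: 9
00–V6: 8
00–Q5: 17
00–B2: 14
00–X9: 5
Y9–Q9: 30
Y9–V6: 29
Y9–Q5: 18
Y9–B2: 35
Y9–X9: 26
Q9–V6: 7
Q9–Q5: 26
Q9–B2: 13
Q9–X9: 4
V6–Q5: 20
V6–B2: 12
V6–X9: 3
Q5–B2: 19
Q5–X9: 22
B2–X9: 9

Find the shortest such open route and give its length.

65 km — the minimum one-way total.

There are 6! = 720 possible orderings.
00→Y9→Q9→V6→Q5→B2→X9: 23+30+7+20+19+9 = 108
00→Y9→Q9→V6→Q5→X9→B2: 23+30+7+20+22+9 = 111
00→Y9→Q9→V6→B2→Q5→X9: 23+30+7+12+19+22 = 113
00→Y9→Q9→V6→B2→X9→Q5: 23+30+7+12+9+22 = 103
00→Y9→Q9→V6→X9→Q5→B2: 23+30+7+3+22+19 = 104
00→Y9→Q9→V6→X9→B2→Q5: 23+30+7+3+9+19 = 91
00→Y9→Q9→Q5→V6→B2→X9: 23+30+26+20+12+9 = 120
00→Y9→Q9→Q5→V6→X9→B2: 23+30+26+20+3+9 = 111
… (712 more)
00→Q9→V6→X9→B2→Q5→Y9: 9+7+3+9+19+18 = 65  ← best
The minimum is 65.
One shortest path: 00 → Q9 → V6 → X9 → B2 → Q5 → Y9.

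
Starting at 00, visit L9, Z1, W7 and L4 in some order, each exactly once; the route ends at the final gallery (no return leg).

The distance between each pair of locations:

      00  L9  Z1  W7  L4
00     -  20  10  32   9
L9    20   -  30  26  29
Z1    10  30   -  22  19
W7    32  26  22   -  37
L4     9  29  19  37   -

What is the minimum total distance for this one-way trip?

76 — the minimum one-way total.

There are 4! = 24 possible orderings.
00→L9→Z1→W7→L4: 20+30+22+37 = 109
00→L9→Z1→L4→W7: 20+30+19+37 = 106
00→L9→W7→Z1→L4: 20+26+22+19 = 87
00→L9→W7→L4→Z1: 20+26+37+19 = 102
00→L9→L4→Z1→W7: 20+29+19+22 = 90
00→L9→L4→W7→Z1: 20+29+37+22 = 108
00→Z1→L9→W7→L4: 10+30+26+37 = 103
00→Z1→L9→L4→W7: 10+30+29+37 = 106
00→Z1→W7→L9→L4: 10+22+26+29 = 87
00→Z1→W7→L4→L9: 10+22+37+29 = 98
00→Z1→L4→L9→W7: 10+19+29+26 = 84
00→Z1→L4→W7→L9: 10+19+37+26 = 92
00→W7→L9→Z1→L4: 32+26+30+19 = 107
00→W7→L9→L4→Z1: 32+26+29+19 = 106
… (10 more)
00→L4→Z1→W7→L9: 9+19+22+26 = 76  ← best
The minimum is 76.
One shortest path: 00 → L4 → Z1 → W7 → L9.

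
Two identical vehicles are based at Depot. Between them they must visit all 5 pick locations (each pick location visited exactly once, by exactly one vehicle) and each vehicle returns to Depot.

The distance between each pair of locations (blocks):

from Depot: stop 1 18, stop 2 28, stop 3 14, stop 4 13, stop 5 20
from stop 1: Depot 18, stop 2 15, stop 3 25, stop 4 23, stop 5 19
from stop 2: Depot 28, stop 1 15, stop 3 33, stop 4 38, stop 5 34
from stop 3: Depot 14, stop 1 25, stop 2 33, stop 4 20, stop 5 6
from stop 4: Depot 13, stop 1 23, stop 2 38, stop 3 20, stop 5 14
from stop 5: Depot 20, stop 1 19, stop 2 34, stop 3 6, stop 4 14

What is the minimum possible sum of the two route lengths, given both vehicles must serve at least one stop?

Minimum combined distance: 108 blocks.

There are 2^4 − 1 = 15 ways to divide the 5 stops into two non-empty groups. For each, the best each vehicle can do is its own shortest tour through its group:
  {stop 1} + {stop 2, stop 3, stop 4, stop 5}: 36 + 94 = 130
  {stop 2} + {stop 1, stop 3, stop 4, stop 5}: 56 + 75 = 131
  {stop 1, stop 2} + {stop 3, stop 4, stop 5}: 61 + 47 = 108
  {stop 3} + {stop 1, stop 2, stop 4, stop 5}: 28 + 89 = 117
  {stop 1, stop 3} + {stop 2, stop 4, stop 5}: 57 + 89 = 146
  {stop 2, stop 3} + {stop 1, stop 4, stop 5}: 75 + 64 = 139
  … (15 splits in total)
Best: vehicle 1 Depot → stop 1 → stop 2 → Depot = 61; vehicle 2 Depot → stop 3 → stop 5 → stop 4 → Depot = 47; combined 108.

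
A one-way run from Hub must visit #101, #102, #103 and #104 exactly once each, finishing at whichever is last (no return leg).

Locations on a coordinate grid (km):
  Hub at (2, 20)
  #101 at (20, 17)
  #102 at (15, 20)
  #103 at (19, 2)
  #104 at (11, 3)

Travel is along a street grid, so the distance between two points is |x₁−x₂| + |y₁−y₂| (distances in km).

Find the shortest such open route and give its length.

There are 4! = 24 possible orderings.
Hub→#101→#102→#103→#104: 21+8+22+9 = 60
Hub→#101→#102→#104→#103: 21+8+21+9 = 59
Hub→#101→#103→#102→#104: 21+16+22+21 = 80
Hub→#101→#103→#104→#102: 21+16+9+21 = 67
Hub→#101→#104→#102→#103: 21+23+21+22 = 87
Hub→#101→#104→#103→#102: 21+23+9+22 = 75
Hub→#102→#101→#103→#104: 13+8+16+9 = 46
Hub→#102→#101→#104→#103: 13+8+23+9 = 53
Hub→#102→#103→#101→#104: 13+22+16+23 = 74
Hub→#102→#103→#104→#101: 13+22+9+23 = 67
Hub→#102→#104→#101→#103: 13+21+23+16 = 73
Hub→#102→#104→#103→#101: 13+21+9+16 = 59
Hub→#103→#101→#102→#104: 35+16+8+21 = 80
Hub→#103→#101→#104→#102: 35+16+23+21 = 95
… (10 more)
The minimum is 46.
One shortest path: Hub → #102 → #101 → #103 → #104.

Shortest open route: 46 km.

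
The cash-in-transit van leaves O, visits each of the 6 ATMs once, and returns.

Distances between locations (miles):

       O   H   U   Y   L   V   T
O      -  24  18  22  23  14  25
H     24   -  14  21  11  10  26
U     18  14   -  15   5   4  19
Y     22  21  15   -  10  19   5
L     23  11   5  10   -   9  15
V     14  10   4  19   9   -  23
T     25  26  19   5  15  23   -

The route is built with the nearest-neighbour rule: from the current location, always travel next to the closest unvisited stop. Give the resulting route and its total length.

O → [V:14 / U:18 / Y:22 / L:23 / H:24 / T:25] → V (14)
V → [U:4 / L:9 / H:10 / Y:19 / T:23] → U (4)
U → [L:5 / H:14 / Y:15 / T:19] → L (5)
L → [Y:10 / H:11 / T:15] → Y (10)
Y → [T:5 / H:21] → T (5)
T → [H:26] → H (26)
Return H→O: 24.
Total = 14 + 4 + 5 + 10 + 5 + 26 + 24 = 88.

Total distance 88 miles via the nearest-neighbour route O → V → U → L → Y → T → H → O.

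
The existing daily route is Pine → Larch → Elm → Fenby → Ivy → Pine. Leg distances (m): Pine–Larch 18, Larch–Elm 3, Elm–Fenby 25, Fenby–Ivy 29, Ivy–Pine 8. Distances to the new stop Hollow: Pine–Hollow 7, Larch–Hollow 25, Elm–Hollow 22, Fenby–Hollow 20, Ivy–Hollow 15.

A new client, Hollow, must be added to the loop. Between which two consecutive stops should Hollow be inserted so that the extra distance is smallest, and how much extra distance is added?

Insertion cost between consecutive stops i–j is d(i,Hollow) + d(Hollow,j) − d(i,j):
  between Pine and Larch: 7 + 25 − 18 = 14
  between Larch and Elm: 25 + 22 − 3 = 44
  between Elm and Fenby: 22 + 20 − 25 = 17
  between Fenby and Ivy: 20 + 15 − 29 = 6
  between Ivy and Pine: 15 + 7 − 8 = 14
Cheapest insertion is between Fenby and Ivy, adding 6.
New total = 83 + 6 = 89.

Adding 6 m by placing Hollow on the Fenby–Ivy leg.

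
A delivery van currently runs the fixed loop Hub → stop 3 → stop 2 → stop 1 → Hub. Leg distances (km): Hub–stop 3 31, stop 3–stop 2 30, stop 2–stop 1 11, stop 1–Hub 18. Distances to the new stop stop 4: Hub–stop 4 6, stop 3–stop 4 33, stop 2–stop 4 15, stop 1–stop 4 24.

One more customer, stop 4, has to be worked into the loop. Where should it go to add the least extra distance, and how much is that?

Minimum extra distance: 8 km, inserting stop 4 between Hub and stop 3.

Insertion cost between consecutive stops i–j is d(i,stop 4) + d(stop 4,j) − d(i,j):
  between Hub and stop 3: 6 + 33 − 31 = 8
  between stop 3 and stop 2: 33 + 15 − 30 = 18
  between stop 2 and stop 1: 15 + 24 − 11 = 28
  between stop 1 and Hub: 24 + 6 − 18 = 12
Cheapest insertion is between Hub and stop 3, adding 8.
New total = 90 + 8 = 98.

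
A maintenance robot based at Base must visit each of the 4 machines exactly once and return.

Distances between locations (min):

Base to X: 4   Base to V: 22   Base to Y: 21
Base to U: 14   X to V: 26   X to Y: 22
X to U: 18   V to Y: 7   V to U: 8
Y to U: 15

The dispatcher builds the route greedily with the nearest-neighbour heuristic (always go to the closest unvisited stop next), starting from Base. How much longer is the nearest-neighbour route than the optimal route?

From Base: X=4, U=14, Y=21, V=22 → choose X (4).
From X: U=18, Y=22, V=26 → choose U (18).
From U: V=8, Y=15 → choose V (8).
From V: Y=7 → choose Y (7).
NN route Base → X → U → V → Y → Base costs 58.
Optimal: Base → X → Y → V → U → Base costs 55 (by enumerating all 12 distinct tours).
Excess = 58 − 55 = 3.

3 min longer than the optimal tour.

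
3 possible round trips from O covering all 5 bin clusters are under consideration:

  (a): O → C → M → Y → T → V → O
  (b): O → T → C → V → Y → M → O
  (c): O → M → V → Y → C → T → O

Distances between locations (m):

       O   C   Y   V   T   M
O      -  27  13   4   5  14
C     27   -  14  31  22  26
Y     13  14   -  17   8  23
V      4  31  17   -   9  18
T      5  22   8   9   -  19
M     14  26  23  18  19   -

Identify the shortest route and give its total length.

90 m — (c) is the shortest.

(a): 27 + 26 + 23 + 8 + 9 + 4 = 97
(b): 5 + 22 + 31 + 17 + 23 + 14 = 112
(c): 14 + 18 + 17 + 14 + 22 + 5 = 90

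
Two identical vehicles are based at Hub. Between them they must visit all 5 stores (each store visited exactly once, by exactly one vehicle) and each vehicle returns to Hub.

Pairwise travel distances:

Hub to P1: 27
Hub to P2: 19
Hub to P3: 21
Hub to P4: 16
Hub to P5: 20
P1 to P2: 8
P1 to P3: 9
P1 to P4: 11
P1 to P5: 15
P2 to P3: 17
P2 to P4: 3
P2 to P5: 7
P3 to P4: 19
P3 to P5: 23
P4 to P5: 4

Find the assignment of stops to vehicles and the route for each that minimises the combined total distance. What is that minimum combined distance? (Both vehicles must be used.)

Check every non-empty split of the stops between the two vehicles; for each half take its own optimal tour:
  {P1} + {P2, P3, P4, P5}: 54 + 65 = 119
  {P2} + {P1, P3, P4, P5}: 38 + 65 = 103
  {P1, P2} + {P3, P4, P5}: 54 + 64 = 118
  {P3} + {P1, P2, P4, P5}: 42 + 62 = 104
  {P1, P3} + {P2, P4, P5}: 57 + 46 = 103
  {P2, P3} + {P1, P4, P5}: 57 + 62 = 119
  … (15 splits in total)
  {P1, P2, P3} + {P4, P5}: 57 + 40 = 97  ← best
Best: vehicle 1 Hub → P2 → P1 → P3 → Hub = 57; vehicle 2 Hub → P4 → P5 → Hub = 40; combined 97.

97 — the smallest possible combined total.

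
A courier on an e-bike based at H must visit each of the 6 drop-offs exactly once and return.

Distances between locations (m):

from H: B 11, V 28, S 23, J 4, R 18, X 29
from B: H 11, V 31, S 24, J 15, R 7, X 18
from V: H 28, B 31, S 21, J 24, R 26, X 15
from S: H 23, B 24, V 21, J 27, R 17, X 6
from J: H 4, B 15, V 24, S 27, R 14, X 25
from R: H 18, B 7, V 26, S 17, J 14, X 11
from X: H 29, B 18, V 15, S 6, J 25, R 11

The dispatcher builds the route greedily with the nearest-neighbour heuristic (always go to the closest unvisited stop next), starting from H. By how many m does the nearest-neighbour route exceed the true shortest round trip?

14 m longer than the optimal tour.

H: J=4, B=11, R=18, S=23, V=28, X=29 ⇒ J
J: R=14, B=15, V=24, X=25, S=27 ⇒ R
R: B=7, X=11, S=17, V=26 ⇒ B
B: X=18, S=24, V=31 ⇒ X
X: S=6, V=15 ⇒ S
S: V=21 ⇒ V
NN route H → J → R → B → X → S → V → H costs 98.
Optimal: H → B → R → S → X → V → J → H costs 84 (by enumerating all 360 distinct tours).
Excess = 98 − 84 = 14.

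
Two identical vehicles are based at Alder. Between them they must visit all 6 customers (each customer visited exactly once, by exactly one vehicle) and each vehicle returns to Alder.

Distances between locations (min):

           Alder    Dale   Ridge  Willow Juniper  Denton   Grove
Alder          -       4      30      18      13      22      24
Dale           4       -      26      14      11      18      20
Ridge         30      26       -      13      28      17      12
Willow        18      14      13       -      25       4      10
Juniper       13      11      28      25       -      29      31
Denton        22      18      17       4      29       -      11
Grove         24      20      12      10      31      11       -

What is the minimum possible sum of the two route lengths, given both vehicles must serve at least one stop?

Minimum combined distance: 94 min.

Try each way of splitting the stops between the two vehicles (each non-empty) and, for each split, find the best tour for each vehicle:
  {Dale} + {Ridge, Willow, Juniper, Denton, Grove}: 8 + 86 = 94
  {Ridge} + {Dale, Willow, Juniper, Denton, Grove}: 60 + 77 = 137
  {Dale, Ridge} + {Willow, Juniper, Denton, Grove}: 60 + 77 = 137
  {Willow} + {Dale, Ridge, Juniper, Denton, Grove}: 36 + 86 = 122
  {Dale, Willow} + {Ridge, Juniper, Denton, Grove}: 36 + 86 = 122
  {Ridge, Willow} + {Dale, Juniper, Denton, Grove}: 61 + 77 = 138
  … (31 splits in total)
Best: vehicle 1 Alder → Dale → Alder = 8; vehicle 2 Alder → Willow → Denton → Grove → Ridge → Juniper → Alder = 86; combined 94.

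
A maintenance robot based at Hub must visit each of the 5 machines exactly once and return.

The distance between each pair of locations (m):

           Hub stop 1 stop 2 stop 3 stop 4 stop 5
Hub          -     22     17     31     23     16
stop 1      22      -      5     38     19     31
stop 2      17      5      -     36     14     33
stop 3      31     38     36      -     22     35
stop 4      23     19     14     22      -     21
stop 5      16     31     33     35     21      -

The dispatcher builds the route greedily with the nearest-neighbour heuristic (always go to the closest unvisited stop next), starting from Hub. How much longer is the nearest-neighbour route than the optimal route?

Hub: stop 5=16, stop 2=17, stop 1=22, stop 4=23, stop 3=31 ⇒ stop 5
stop 5: stop 4=21, stop 1=31, stop 2=33, stop 3=35 ⇒ stop 4
stop 4: stop 2=14, stop 1=19, stop 3=22 ⇒ stop 2
stop 2: stop 1=5, stop 3=36 ⇒ stop 1
stop 1: stop 3=38 ⇒ stop 3
NN route Hub → stop 5 → stop 4 → stop 2 → stop 1 → stop 3 → Hub costs 125.
Optimal: Hub → stop 1 → stop 2 → stop 4 → stop 3 → stop 5 → Hub costs 114 (by enumerating all 60 distinct tours).
Excess = 125 − 114 = 11.

Excess over optimum: 11 m.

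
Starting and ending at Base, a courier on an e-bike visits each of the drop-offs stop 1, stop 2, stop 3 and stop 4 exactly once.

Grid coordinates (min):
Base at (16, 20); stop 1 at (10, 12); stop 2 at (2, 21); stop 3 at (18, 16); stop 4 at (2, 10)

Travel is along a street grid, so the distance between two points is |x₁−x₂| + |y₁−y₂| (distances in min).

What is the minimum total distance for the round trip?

Shortest round trip = 54 min.

Base → stop 1 → stop 2 → stop 3 → stop 4 → Base: 14+17+21+22+24 = 98
Base → stop 1 → stop 2 → stop 4 → stop 3 → Base: 14+17+11+22+6 = 70
Base → stop 1 → stop 3 → stop 2 → stop 4 → Base: 14+12+21+11+24 = 82
Base → stop 1 → stop 3 → stop 4 → stop 2 → Base: 14+12+22+11+15 = 74
Base → stop 1 → stop 4 → stop 2 → stop 3 → Base: 14+10+11+21+6 = 62
Base → stop 1 → stop 4 → stop 3 → stop 2 → Base: 14+10+22+21+15 = 82
Base → stop 2 → stop 1 → stop 3 → stop 4 → Base: 15+17+12+22+24 = 90
Base → stop 2 → stop 1 → stop 4 → stop 3 → Base: 15+17+10+22+6 = 70
Base → stop 2 → stop 3 → stop 1 → stop 4 → Base: 15+21+12+10+24 = 82
Base → stop 2 → stop 4 → stop 1 → stop 3 → Base: 15+11+10+12+6 = 54
Base → stop 3 → stop 1 → stop 2 → stop 4 → Base: 6+12+17+11+24 = 70
Base → stop 3 → stop 2 → stop 1 → stop 4 → Base: 6+21+17+10+24 = 78
The minimum is 54.
One optimal route: Base → stop 2 → stop 4 → stop 1 → stop 3 → Base (or its reverse).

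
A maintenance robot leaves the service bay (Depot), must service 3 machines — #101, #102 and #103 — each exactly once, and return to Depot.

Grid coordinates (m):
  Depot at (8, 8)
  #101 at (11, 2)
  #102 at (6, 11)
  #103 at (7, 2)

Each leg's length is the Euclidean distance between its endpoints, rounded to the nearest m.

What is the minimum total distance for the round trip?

Depot → #101 → #102 → #103 → Depot: 7+10+9+6 = 32
Depot → #101 → #103 → #102 → Depot: 7+4+9+4 = 24
Depot → #102 → #101 → #103 → Depot: 4+10+4+6 = 24
The minimum is 24.
One optimal route: Depot → #101 → #103 → #102 → Depot (or its reverse).

Shortest round trip = 24 m.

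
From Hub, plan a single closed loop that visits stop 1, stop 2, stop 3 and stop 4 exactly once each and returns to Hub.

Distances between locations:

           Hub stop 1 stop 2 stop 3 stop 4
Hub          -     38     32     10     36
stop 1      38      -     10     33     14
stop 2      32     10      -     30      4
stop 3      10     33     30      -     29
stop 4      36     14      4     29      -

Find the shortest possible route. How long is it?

With 4 stops there are 4!/2 = 12 distinct round trips (a route and its reverse cost the same).
Hub→stop 1→stop 2→stop 3→stop 4→Hub: 38+10+30+29+36 = 143
Hub→stop 1→stop 2→stop 4→stop 3→Hub: 38+10+4+29+10 = 91
Hub→stop 1→stop 3→stop 2→stop 4→Hub: 38+33+30+4+36 = 141
Hub→stop 1→stop 3→stop 4→stop 2→Hub: 38+33+29+4+32 = 136
Hub→stop 1→stop 4→stop 2→stop 3→Hub: 38+14+4+30+10 = 96
Hub→stop 1→stop 4→stop 3→stop 2→Hub: 38+14+29+30+32 = 143
Hub→stop 2→stop 1→stop 3→stop 4→Hub: 32+10+33+29+36 = 140
Hub→stop 2→stop 1→stop 4→stop 3→Hub: 32+10+14+29+10 = 95
Hub→stop 2→stop 3→stop 1→stop 4→Hub: 32+30+33+14+36 = 145
Hub→stop 2→stop 4→stop 1→stop 3→Hub: 32+4+14+33+10 = 93
Hub→stop 3→stop 1→stop 2→stop 4→Hub: 10+33+10+4+36 = 93
Hub→stop 3→stop 2→stop 1→stop 4→Hub: 10+30+10+14+36 = 100
The minimum is 91.
One optimal route: Hub → stop 1 → stop 2 → stop 4 → stop 3 → Hub (or its reverse).

91 — the shortest possible round trip.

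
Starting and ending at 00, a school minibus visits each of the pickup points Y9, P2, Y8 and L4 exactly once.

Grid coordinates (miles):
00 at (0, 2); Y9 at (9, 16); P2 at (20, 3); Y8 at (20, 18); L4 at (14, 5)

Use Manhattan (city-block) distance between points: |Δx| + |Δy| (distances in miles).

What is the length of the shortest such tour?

00 - Y9 - P2 - Y8 - L4 - 00: 23+24+15+19+17 = 98
00 - Y9 - P2 - L4 - Y8 - 00: 23+24+8+19+36 = 110
00 - Y9 - Y8 - P2 - L4 - 00: 23+13+15+8+17 = 76
00 - Y9 - Y8 - L4 - P2 - 00: 23+13+19+8+21 = 84
00 - Y9 - L4 - P2 - Y8 - 00: 23+16+8+15+36 = 98
00 - Y9 - L4 - Y8 - P2 - 00: 23+16+19+15+21 = 94
00 - P2 - Y9 - Y8 - L4 - 00: 21+24+13+19+17 = 94
00 - P2 - Y9 - L4 - Y8 - 00: 21+24+16+19+36 = 116
00 - P2 - Y8 - Y9 - L4 - 00: 21+15+13+16+17 = 82
00 - P2 - L4 - Y9 - Y8 - 00: 21+8+16+13+36 = 94
00 - Y8 - Y9 - P2 - L4 - 00: 36+13+24+8+17 = 98
00 - Y8 - P2 - Y9 - L4 - 00: 36+15+24+16+17 = 108
The minimum is 76.
One optimal route: 00 → Y9 → Y8 → P2 → L4 → 00 (or its reverse).

76 miles — the shortest possible round trip.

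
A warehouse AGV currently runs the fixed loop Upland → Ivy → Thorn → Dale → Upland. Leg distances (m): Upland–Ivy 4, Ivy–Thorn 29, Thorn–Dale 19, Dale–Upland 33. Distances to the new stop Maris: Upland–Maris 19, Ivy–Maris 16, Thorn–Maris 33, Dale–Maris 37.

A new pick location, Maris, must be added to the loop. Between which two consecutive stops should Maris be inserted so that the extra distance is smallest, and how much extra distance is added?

Insertion cost between consecutive stops i–j is d(i,Maris) + d(Maris,j) − d(i,j):
  between Upland and Ivy: 19 + 16 − 4 = 31
  between Ivy and Thorn: 16 + 33 − 29 = 20
  between Thorn and Dale: 33 + 37 − 19 = 51
  between Dale and Upland: 37 + 19 − 33 = 23
Cheapest insertion is between Ivy and Thorn, adding 20.
New total = 85 + 20 = 105.

Adding 20 m by placing Maris on the Ivy–Thorn leg.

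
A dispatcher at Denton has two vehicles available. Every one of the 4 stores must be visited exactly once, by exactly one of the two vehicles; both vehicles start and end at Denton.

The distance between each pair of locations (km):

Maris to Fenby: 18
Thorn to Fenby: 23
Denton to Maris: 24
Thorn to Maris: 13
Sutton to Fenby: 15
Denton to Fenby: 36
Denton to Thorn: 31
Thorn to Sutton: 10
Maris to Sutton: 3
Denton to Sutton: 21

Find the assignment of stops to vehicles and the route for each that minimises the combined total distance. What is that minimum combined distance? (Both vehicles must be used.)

Check every non-empty split of the stops between the two vehicles; for each half take its own optimal tour:
  {Thorn} + {Maris, Sutton, Fenby}: 62 + 78 = 140
  {Maris} + {Thorn, Sutton, Fenby}: 48 + 90 = 138
  {Thorn, Maris} + {Sutton, Fenby}: 68 + 72 = 140
  {Sutton} + {Thorn, Maris, Fenby}: 42 + 96 = 138
  {Thorn, Sutton} + {Maris, Fenby}: 62 + 78 = 140
  {Maris, Sutton} + {Thorn, Fenby}: 48 + 90 = 138
  … (7 splits in total)
Best: vehicle 1 Denton → Maris → Denton = 48; vehicle 2 Denton → Thorn → Fenby → Sutton → Denton = 90; combined 138.

Minimum combined distance: 138 km.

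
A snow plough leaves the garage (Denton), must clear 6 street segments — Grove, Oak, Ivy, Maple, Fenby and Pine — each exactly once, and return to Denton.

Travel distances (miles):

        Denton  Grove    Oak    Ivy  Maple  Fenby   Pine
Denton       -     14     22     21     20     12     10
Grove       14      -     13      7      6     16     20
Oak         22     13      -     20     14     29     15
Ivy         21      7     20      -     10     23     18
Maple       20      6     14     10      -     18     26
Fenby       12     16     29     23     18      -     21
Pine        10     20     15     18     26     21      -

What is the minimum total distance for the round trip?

Shortest round trip = 84 miles.

There are 360 distinct closed tours to check (reversals are equivalent).
Denton→Grove→Oak→Ivy→Maple→Fenby→Pine→Denton: 14+13+20+10+18+21+10 = 106
Denton→Grove→Oak→Ivy→Maple→Pine→Fenby→Denton: 14+13+20+10+26+21+12 = 116
Denton→Grove→Oak→Ivy→Fenby→Maple→Pine→Denton: 14+13+20+23+18+26+10 = 124
Denton→Grove→Oak→Ivy→Fenby→Pine→Maple→Denton: 14+13+20+23+21+26+20 = 137
Denton→Grove→Oak→Ivy→Pine→Maple→Fenby→Denton: 14+13+20+18+26+18+12 = 121
Denton→Grove→Oak→Ivy→Pine→Fenby→Maple→Denton: 14+13+20+18+21+18+20 = 124
Denton→Grove→Oak→Maple→Ivy→Fenby→Pine→Denton: 14+13+14+10+23+21+10 = 105
Denton→Grove→Oak→Maple→Ivy→Pine→Fenby→Denton: 14+13+14+10+18+21+12 = 102
… (352 more)
Denton→Fenby→Grove→Ivy→Maple→Oak→Pine→Denton: 12+16+7+10+14+15+10 = 84  ← best
The minimum is 84.
One optimal route: Denton → Fenby → Grove → Ivy → Maple → Oak → Pine → Denton (or its reverse).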